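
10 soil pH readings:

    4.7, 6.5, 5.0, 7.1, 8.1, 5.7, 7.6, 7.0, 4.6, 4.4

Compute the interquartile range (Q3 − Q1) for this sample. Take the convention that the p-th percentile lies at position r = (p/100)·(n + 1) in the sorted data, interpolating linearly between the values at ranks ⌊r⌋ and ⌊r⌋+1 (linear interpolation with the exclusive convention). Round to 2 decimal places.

Sorted: 4.4, 4.6, 4.7, 5.0, 5.7, 6.5, 7.0, 7.1, 7.6, 8.1.
n = 10.
P25: r = 2.75; ranks 2–3 are 4.6, 4.7; interpolating gives 4.675.
P75: r = 8.25; ranks 8–9 are 7.1, 7.6; interpolating gives 7.225.
Difference: 7.225 − 4.675 = 2.55.

2.55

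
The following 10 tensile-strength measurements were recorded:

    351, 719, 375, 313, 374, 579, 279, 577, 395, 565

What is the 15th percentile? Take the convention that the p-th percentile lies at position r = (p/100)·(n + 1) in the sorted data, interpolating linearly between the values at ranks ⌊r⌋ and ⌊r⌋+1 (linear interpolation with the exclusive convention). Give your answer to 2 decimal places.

Sorted: 279, 313, 351, 374, 375, 395, 565, 577, 579, 719.
n = 10.
r = (15/100)·(10 + 1) = 1.65.
Rank 1 is 279 and rank 2 is 313.
Interpolate: 279 + 0.65·(313 − 279) = 279 + 0.65·34 = 301.1.

301.10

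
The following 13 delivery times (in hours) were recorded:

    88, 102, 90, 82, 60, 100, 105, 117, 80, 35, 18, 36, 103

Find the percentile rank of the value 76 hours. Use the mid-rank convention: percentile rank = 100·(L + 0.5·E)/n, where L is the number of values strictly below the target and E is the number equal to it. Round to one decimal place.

30.8

Sorted: 18, 35, 36, 60, 80, 82, 88, 90, 100, 102, 103, 105, 117.
Count below 76: L = 4; count equal: E = 0; n = 13.
Percentile rank = 100·(4 + 0.5·0)/13 = 100·4/13 = 30.77.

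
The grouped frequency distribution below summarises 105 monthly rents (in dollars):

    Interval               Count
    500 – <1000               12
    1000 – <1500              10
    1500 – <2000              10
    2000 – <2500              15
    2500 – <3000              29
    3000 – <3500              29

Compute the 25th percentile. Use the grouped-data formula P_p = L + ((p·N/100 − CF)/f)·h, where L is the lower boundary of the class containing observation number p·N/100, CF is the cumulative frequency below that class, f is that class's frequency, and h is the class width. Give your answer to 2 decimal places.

N = 105; target position k = 25/100 · 105 = 26.25.
Cumulative frequencies: 12, 22, 32, 47, 76, 105.
Observation 26.25 falls in the class 1500 – <2000.
L = 1500, CF = 22, f = 10, h = 500.
P25 = 1500 + ((26.25 − 22)/10)·500 = 1500 + 212.5 = 1712.5.

1712.50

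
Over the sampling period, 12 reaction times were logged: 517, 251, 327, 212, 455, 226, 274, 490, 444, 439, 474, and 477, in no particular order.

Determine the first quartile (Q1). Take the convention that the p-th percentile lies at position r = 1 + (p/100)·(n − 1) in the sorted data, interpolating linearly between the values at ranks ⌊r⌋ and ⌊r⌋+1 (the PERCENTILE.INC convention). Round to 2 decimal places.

268.25

Sorted: 212, 226, 251, 274, 327, 439, 444, 455, 474, 477, 490, 517.
n = 12.
r = 1 + (25/100)·(12 − 1) = 1 + 2.75 = 3.75.
Rank 3 is 251 and rank 4 is 274.
Interpolate: 251 + 0.75·(274 − 251) = 251 + 0.75·23 = 268.25.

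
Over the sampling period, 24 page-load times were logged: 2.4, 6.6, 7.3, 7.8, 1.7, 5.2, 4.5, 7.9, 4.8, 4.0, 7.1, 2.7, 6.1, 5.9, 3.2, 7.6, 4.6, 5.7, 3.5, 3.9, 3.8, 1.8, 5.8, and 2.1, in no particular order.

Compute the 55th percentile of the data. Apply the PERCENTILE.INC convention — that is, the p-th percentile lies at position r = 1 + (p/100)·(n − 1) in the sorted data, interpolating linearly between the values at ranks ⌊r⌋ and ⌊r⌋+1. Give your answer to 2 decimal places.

Sorted: 1.7, 1.8, 2.1, 2.4, 2.7, 3.2, 3.5, 3.8, 3.9, 4.0, 4.5, 4.6, 4.8, 5.2, 5.7, 5.8, 5.9, 6.1, 6.6, 7.1, 7.3, 7.6, 7.8, 7.9.
n = 24.
r = 1 + (55/100)·(24 − 1) = 1 + 12.65 = 13.65.
Rank 13 is 4.8 and rank 14 is 5.2.
Interpolate: 4.8 + 0.65·(5.2 − 4.8) = 4.8 + 0.65·0.4 = 5.06.

5.06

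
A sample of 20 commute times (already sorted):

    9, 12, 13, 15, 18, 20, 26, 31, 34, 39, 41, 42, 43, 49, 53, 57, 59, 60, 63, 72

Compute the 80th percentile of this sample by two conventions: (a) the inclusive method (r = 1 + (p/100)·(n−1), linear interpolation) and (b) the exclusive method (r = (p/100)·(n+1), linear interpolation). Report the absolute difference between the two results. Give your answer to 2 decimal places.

n = 20.
(a) r = 16.2; between ranks 16 (57) and 17 (59): 57.4.
(b) r = 16.8; between ranks 16 (57) and 17 (59): 58.6.
|57.4 − 58.6| = 1.2.

1.20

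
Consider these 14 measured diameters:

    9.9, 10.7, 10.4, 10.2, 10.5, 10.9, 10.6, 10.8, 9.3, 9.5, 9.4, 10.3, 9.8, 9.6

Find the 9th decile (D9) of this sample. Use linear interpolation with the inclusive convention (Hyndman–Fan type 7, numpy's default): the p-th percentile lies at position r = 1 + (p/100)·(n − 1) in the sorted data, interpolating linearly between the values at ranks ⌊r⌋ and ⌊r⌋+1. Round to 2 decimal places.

10.77

Sorted: 9.3, 9.4, 9.5, 9.6, 9.8, 9.9, 10.2, 10.3, 10.4, 10.5, 10.6, 10.7, 10.8, 10.9.
n = 14.
r = 1 + (90/100)·(14 − 1) = 1 + 11.7 = 12.7.
Rank 12 is 10.7 and rank 13 is 10.8.
Interpolate: 10.7 + 0.7·(10.8 − 10.7) = 10.7 + 0.7·0.1 = 10.77.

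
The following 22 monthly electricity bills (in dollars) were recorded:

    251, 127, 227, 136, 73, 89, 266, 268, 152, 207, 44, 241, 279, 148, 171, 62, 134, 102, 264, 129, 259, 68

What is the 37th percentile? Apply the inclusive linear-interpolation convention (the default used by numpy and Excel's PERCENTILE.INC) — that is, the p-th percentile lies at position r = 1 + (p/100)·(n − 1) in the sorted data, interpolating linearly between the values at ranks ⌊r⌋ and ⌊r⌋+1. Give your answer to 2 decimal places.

Sorted: 44, 62, 68, 73, 89, 102, 127, 129, 134, 136, 148, 152, 171, 207, 227, 241, 251, 259, 264, 266, 268, 279.
n = 22.
r = 1 + (37/100)·(22 − 1) = 1 + 7.77 = 8.77.
Rank 8 is 129 and rank 9 is 134.
Interpolate: 129 + 0.77·(134 − 129) = 129 + 0.77·5 = 132.85.

132.85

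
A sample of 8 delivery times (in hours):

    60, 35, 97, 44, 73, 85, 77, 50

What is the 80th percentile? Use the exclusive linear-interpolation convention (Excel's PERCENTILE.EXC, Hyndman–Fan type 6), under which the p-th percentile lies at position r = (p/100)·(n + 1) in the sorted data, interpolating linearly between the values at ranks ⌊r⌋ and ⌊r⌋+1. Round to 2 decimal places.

87.40

Sorted: 35, 44, 50, 60, 73, 77, 85, 97.
n = 8.
r = (80/100)·(8 + 1) = 7.2.
Rank 7 is 85 and rank 8 is 97.
Interpolate: 85 + 0.2·(97 − 85) = 85 + 0.2·12 = 87.4.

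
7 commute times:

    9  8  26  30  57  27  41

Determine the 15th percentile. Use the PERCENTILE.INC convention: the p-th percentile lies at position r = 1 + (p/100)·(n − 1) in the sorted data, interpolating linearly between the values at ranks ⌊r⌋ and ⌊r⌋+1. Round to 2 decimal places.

Sorted: 8, 9, 26, 27, 30, 41, 57.
n = 7.
r = 1 + (15/100)·(7 − 1) = 1 + 0.9 = 1.9.
Rank 1 is 8 and rank 2 is 9.
Interpolate: 8 + 0.9·(9 − 8) = 8 + 0.9·1 = 8.9.

8.90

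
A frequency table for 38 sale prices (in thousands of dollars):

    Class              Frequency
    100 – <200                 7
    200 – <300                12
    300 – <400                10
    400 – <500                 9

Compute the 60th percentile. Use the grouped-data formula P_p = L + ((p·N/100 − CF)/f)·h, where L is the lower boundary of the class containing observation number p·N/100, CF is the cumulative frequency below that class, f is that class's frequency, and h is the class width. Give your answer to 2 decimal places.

N = 38; target position k = 60/100 · 38 = 22.8.
Cumulative frequencies: 7, 19, 29, 38.
Observation 22.8 falls in the class 300 – <400.
L = 300, CF = 19, f = 10, h = 100.
P60 = 300 + ((22.8 − 19)/10)·100 = 300 + 38 = 338.

338.00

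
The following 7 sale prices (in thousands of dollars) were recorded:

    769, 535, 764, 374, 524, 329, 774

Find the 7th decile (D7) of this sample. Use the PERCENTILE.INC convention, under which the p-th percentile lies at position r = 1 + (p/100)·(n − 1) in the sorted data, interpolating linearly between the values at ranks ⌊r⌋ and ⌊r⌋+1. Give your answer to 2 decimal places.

765.00

Sorted: 329, 374, 524, 535, 764, 769, 774.
n = 7.
r = 1 + (70/100)·(7 − 1) = 1 + 4.2 = 5.2.
Rank 5 is 764 and rank 6 is 769.
Interpolate: 764 + 0.2·(769 − 764) = 764 + 0.2·5 = 765.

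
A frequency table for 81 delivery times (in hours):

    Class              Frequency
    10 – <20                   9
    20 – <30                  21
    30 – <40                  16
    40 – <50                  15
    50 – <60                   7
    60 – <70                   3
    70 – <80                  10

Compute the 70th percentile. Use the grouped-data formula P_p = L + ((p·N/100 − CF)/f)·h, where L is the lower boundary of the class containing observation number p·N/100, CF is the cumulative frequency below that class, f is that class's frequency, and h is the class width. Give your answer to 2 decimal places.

47.13

N = 81; target position k = 70/100 · 81 = 56.7.
Cumulative frequencies: 9, 30, 46, 61, 68, 71, 81.
Observation 56.7 falls in the class 40 – <50.
L = 40, CF = 46, f = 15, h = 10.
P70 = 40 + ((56.7 − 46)/15)·10 = 40 + 7.13333 = 47.1333.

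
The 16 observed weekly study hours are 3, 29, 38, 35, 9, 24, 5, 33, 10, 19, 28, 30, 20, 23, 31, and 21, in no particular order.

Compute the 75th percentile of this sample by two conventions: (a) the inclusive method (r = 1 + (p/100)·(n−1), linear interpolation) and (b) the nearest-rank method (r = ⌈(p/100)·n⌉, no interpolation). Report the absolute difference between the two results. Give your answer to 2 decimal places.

Sorted: 3, 5, 9, 10, 19, 20, 21, 23, 24, 28, 29, 30, 31, 33, 35, 38.
n = 16.
(a) r = 12.25; between ranks 12 (30) and 13 (31): 30.25.
(b) the nearest-rank method: rank 12 → 30.
|30.25 − 30| = 0.25.

0.25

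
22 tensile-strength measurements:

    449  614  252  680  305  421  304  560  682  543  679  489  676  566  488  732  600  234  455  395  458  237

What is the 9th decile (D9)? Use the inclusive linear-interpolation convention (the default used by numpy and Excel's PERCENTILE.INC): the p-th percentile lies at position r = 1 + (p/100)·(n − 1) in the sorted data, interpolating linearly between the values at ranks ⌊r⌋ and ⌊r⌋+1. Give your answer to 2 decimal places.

Sorted: 234, 237, 252, 304, 305, 395, 421, 449, 455, 458, 488, 489, 543, 560, 566, 600, 614, 676, 679, 680, 682, 732.
n = 22.
r = 1 + (90/100)·(22 − 1) = 1 + 18.9 = 19.9.
Rank 19 is 679 and rank 20 is 680.
Interpolate: 679 + 0.9·(680 − 679) = 679 + 0.9·1 = 679.9.

679.90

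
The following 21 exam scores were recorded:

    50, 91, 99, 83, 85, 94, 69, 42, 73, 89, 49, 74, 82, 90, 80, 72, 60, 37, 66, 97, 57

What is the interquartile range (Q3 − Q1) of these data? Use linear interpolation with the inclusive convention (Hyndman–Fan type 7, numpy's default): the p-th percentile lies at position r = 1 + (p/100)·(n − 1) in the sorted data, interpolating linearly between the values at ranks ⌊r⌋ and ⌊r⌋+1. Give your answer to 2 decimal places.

29.00

Sorted: 37, 42, 49, 50, 57, 60, 66, 69, 72, 73, 74, 80, 82, 83, 85, 89, 90, 91, 94, 97, 99.
n = 21.
P25: r = 6 (integer) → 60.
P75: r = 16 (integer) → 89.
Difference: 89 − 60 = 29.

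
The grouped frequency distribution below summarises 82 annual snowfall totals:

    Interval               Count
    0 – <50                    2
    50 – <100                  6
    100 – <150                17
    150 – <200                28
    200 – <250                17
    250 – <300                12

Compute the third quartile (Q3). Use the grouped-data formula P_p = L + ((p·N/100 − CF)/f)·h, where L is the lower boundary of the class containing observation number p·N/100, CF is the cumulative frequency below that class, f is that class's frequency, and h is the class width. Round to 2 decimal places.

225.00

N = 82; target position k = 75/100 · 82 = 61.5.
Cumulative frequencies: 2, 8, 25, 53, 70, 82.
Observation 61.5 falls in the class 200 – <250.
L = 200, CF = 53, f = 17, h = 50.
P75 = 200 + ((61.5 − 53)/17)·50 = 200 + 25 = 225.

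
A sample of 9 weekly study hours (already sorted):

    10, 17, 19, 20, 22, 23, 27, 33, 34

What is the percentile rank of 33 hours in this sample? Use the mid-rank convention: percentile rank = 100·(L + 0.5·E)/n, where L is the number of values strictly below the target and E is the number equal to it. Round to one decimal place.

83.3

Count below 33: L = 7; count equal: E = 1; n = 9.
Percentile rank = 100·(7 + 0.5·1)/9 = 100·7.5/9 = 83.33.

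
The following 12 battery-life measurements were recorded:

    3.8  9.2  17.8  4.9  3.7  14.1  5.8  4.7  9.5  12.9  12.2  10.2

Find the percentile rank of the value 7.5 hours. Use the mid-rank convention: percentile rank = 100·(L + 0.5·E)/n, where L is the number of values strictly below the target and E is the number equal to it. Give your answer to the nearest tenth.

41.7

Sorted: 3.7, 3.8, 4.7, 4.9, 5.8, 9.2, 9.5, 10.2, 12.2, 12.9, 14.1, 17.8.
Count below 7.5: L = 5; count equal: E = 0; n = 12.
Percentile rank = 100·(5 + 0.5·0)/12 = 100·5/12 = 41.67.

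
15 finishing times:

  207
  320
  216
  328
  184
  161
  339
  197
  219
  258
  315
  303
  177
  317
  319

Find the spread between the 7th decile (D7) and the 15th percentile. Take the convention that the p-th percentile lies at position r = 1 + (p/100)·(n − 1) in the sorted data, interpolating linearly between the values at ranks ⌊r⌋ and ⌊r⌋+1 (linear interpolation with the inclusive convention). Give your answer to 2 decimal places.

Sorted: 161, 177, 184, 197, 207, 216, 219, 258, 303, 315, 317, 319, 320, 328, 339.
n = 15.
P15: r = 3.1; ranks 3–4 are 184, 197; interpolating gives 185.3.
P70: r = 10.8; ranks 10–11 are 315, 317; interpolating gives 316.6.
Difference: 316.6 − 185.3 = 131.3.

131.30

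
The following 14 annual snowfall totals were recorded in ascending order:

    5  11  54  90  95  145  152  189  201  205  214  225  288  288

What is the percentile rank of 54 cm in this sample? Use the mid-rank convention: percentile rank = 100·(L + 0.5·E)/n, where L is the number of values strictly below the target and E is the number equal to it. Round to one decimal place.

Count below 54: L = 2; count equal: E = 1; n = 14.
Percentile rank = 100·(2 + 0.5·1)/14 = 100·2.5/14 = 17.86.

17.9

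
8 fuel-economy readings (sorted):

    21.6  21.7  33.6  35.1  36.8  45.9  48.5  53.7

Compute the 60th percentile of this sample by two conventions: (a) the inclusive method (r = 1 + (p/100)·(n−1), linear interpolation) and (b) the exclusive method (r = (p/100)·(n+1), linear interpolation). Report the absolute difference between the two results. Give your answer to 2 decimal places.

1.82

n = 8.
(a) r = 5.2; between ranks 5 (36.8) and 6 (45.9): 38.62.
(b) r = 5.4; between ranks 5 (36.8) and 6 (45.9): 40.44.
|38.62 − 40.44| = 1.82.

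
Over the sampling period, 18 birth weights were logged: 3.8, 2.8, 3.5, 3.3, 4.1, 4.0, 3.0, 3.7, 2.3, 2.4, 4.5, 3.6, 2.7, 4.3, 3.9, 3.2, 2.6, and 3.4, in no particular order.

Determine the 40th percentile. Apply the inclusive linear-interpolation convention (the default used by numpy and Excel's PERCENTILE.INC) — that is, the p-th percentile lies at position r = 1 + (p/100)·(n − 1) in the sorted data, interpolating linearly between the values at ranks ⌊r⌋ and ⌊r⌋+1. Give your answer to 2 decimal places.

Sorted: 2.3, 2.4, 2.6, 2.7, 2.8, 3.0, 3.2, 3.3, 3.4, 3.5, 3.6, 3.7, 3.8, 3.9, 4.0, 4.1, 4.3, 4.5.
n = 18.
r = 1 + (40/100)·(18 − 1) = 1 + 6.8 = 7.8.
Rank 7 is 3.2 and rank 8 is 3.3.
Interpolate: 3.2 + 0.8·(3.3 − 3.2) = 3.2 + 0.8·0.1 = 3.28.

3.28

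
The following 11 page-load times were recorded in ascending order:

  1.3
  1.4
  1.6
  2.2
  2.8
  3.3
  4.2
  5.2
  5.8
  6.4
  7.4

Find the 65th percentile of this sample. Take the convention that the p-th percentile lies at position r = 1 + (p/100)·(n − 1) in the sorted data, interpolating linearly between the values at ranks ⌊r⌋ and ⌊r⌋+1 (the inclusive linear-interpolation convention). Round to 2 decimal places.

4.70

n = 11.
r = 1 + (65/100)·(11 − 1) = 1 + 6.5 = 7.5.
Rank 7 is 4.2 and rank 8 is 5.2.
Interpolate: 4.2 + 0.5·(5.2 − 4.2) = 4.2 + 0.5·1 = 4.7.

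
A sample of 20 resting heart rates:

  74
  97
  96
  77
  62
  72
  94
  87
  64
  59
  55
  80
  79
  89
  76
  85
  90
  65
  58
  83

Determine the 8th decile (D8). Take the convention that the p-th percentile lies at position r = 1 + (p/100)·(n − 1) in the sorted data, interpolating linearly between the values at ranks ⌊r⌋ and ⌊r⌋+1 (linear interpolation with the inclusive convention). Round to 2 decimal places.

Sorted: 55, 58, 59, 62, 64, 65, 72, 74, 76, 77, 79, 80, 83, 85, 87, 89, 90, 94, 96, 97.
n = 20.
r = 1 + (80/100)·(20 − 1) = 1 + 15.2 = 16.2.
Rank 16 is 89 and rank 17 is 90.
Interpolate: 89 + 0.2·(90 − 89) = 89 + 0.2·1 = 89.2.

89.20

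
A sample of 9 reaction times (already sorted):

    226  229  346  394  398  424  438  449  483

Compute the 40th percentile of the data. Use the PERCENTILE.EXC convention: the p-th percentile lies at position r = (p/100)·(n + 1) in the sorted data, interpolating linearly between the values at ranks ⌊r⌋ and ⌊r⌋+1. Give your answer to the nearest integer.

n = 9.
r = (40/100)·(9 + 1) = 4.
r is an integer, so P40 is the value at rank 4: 394.

394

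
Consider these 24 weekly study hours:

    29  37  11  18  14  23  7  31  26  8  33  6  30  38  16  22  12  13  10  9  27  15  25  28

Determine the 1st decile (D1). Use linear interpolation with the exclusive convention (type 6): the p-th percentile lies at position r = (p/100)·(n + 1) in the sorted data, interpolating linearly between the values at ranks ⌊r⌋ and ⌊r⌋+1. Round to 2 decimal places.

Sorted: 6, 7, 8, 9, 10, 11, 12, 13, 14, 15, 16, 18, 22, 23, 25, 26, 27, 28, 29, 30, 31, 33, 37, 38.
n = 24.
r = (10/100)·(24 + 1) = 2.5.
Rank 2 is 7 and rank 3 is 8.
Interpolate: 7 + 0.5·(8 − 7) = 7 + 0.5·1 = 7.5.

7.50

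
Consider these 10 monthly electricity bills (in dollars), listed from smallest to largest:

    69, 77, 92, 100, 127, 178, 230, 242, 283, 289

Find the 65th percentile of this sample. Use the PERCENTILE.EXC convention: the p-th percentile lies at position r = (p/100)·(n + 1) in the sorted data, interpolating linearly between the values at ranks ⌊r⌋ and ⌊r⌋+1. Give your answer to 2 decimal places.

231.80

n = 10.
r = (65/100)·(10 + 1) = 7.15.
Rank 7 is 230 and rank 8 is 242.
Interpolate: 230 + 0.15·(242 − 230) = 230 + 0.15·12 = 231.8.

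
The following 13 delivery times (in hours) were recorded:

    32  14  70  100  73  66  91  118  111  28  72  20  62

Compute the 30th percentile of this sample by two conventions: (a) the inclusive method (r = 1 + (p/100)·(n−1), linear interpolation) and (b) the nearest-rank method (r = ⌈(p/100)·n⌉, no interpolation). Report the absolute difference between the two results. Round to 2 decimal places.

18.00

Sorted: 14, 20, 28, 32, 62, 66, 70, 72, 73, 91, 100, 111, 118.
n = 13.
(a) r = 4.6; between ranks 4 (32) and 5 (62): 50.
(b) the nearest-rank method: rank 4 → 32.
|50 − 32| = 18.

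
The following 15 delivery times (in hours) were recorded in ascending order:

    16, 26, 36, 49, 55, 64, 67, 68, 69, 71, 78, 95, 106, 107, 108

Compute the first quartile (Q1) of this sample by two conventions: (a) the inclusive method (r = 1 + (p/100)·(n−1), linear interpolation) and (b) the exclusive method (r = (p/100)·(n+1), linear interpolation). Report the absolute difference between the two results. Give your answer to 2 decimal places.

3.00

n = 15.
(a) r = 4.5; between ranks 4 (49) and 5 (55): 52.
(b) r = 4 → value at rank 4 = 49.
|52 − 49| = 3.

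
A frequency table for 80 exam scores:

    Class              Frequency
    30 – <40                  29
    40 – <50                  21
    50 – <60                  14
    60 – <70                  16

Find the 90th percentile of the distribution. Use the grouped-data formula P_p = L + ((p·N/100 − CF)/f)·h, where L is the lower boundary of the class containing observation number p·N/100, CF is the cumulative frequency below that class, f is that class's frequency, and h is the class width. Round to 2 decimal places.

N = 80; target position k = 90/100 · 80 = 72.
Cumulative frequencies: 29, 50, 64, 80.
Observation 72 falls in the class 60 – <70.
L = 60, CF = 64, f = 16, h = 10.
P90 = 60 + ((72 − 64)/16)·10 = 60 + 5 = 65.

65.00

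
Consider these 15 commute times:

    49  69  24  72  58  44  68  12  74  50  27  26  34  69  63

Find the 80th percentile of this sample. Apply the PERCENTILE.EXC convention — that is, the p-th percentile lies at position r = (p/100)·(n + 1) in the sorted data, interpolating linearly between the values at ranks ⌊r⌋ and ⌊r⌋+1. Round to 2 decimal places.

69.00

Sorted: 12, 24, 26, 27, 34, 44, 49, 50, 58, 63, 68, 69, 69, 72, 74.
n = 15.
r = (80/100)·(15 + 1) = 12.8.
Rank 12 is 69 and rank 13 is 69.
Interpolate: 69 + 0.8·(69 − 69) = 69 + 0.8·0 = 69.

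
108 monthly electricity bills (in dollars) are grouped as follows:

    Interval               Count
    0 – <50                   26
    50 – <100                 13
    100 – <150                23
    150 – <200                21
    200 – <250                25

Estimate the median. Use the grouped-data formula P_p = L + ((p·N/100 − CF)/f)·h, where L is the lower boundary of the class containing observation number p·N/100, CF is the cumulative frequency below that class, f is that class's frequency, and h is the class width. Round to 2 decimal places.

132.61

N = 108; target position k = 50/100 · 108 = 54.
Cumulative frequencies: 26, 39, 62, 83, 108.
Observation 54 falls in the class 100 – <150.
L = 100, CF = 39, f = 23, h = 50.
P50 = 100 + ((54 − 39)/23)·50 = 100 + 32.6087 = 132.609.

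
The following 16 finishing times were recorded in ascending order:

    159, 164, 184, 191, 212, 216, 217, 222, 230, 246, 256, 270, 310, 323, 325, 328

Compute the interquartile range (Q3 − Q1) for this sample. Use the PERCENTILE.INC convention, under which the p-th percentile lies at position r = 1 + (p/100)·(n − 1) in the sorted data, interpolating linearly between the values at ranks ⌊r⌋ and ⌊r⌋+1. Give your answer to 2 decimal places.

73.25

n = 16.
P25: r = 4.75; ranks 4–5 are 191, 212; interpolating gives 206.75.
P75: r = 12.25; ranks 12–13 are 270, 310; interpolating gives 280.
Difference: 280 − 206.75 = 73.25.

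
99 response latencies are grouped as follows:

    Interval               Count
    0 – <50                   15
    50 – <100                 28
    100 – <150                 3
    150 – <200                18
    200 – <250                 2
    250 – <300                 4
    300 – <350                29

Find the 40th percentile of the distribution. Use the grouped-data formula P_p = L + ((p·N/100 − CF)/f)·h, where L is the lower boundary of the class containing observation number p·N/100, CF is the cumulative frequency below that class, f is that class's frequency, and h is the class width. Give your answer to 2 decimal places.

N = 99; target position k = 40/100 · 99 = 39.6.
Cumulative frequencies: 15, 43, 46, 64, 66, 70, 99.
Observation 39.6 falls in the class 50 – <100.
L = 50, CF = 15, f = 28, h = 50.
P40 = 50 + ((39.6 − 15)/28)·50 = 50 + 43.9286 = 93.9286.

93.93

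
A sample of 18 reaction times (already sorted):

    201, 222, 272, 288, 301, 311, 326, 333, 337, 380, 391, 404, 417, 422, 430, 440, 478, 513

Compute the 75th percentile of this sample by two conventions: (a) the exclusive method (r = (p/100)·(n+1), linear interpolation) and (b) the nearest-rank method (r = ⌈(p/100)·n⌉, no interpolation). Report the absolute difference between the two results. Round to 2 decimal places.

2.00

n = 18.
(a) r = 14.25; between ranks 14 (422) and 15 (430): 424.
(b) the nearest-rank method: rank 14 → 422.
|424 − 422| = 2.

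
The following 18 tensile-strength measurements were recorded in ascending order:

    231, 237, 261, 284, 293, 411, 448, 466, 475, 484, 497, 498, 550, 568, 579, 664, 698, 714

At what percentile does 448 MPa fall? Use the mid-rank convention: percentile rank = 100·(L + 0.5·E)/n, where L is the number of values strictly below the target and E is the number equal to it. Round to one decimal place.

36.1

Count below 448: L = 6; count equal: E = 1; n = 18.
Percentile rank = 100·(6 + 0.5·1)/18 = 100·6.5/18 = 36.11.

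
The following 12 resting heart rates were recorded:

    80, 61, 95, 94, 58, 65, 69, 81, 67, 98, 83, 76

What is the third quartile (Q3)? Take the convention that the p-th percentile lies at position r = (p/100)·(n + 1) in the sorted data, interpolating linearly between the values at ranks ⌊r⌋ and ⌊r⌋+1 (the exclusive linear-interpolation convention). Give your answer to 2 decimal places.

91.25

Sorted: 58, 61, 65, 67, 69, 76, 80, 81, 83, 94, 95, 98.
n = 12.
r = (75/100)·(12 + 1) = 9.75.
Rank 9 is 83 and rank 10 is 94.
Interpolate: 83 + 0.75·(94 − 83) = 83 + 0.75·11 = 91.25.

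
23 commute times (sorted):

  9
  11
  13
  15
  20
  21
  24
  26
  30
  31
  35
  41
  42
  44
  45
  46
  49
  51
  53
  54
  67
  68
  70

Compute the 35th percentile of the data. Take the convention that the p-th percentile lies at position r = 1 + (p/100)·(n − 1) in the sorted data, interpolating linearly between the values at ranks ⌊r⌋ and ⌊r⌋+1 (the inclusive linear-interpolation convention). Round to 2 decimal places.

n = 23.
r = 1 + (35/100)·(23 − 1) = 1 + 7.7 = 8.7.
Rank 8 is 26 and rank 9 is 30.
Interpolate: 26 + 0.7·(30 − 26) = 26 + 0.7·4 = 28.8.

28.80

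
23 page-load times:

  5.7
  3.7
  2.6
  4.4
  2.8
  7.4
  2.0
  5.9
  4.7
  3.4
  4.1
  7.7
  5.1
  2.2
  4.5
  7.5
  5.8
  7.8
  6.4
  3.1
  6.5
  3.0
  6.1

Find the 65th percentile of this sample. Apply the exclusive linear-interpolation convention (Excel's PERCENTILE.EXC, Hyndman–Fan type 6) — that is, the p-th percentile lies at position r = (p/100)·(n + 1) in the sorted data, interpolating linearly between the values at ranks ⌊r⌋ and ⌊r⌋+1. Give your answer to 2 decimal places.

Sorted: 2.0, 2.2, 2.6, 2.8, 3.0, 3.1, 3.4, 3.7, 4.1, 4.4, 4.5, 4.7, 5.1, 5.7, 5.8, 5.9, 6.1, 6.4, 6.5, 7.4, 7.5, 7.7, 7.8.
n = 23.
r = (65/100)·(23 + 1) = 15.6.
Rank 15 is 5.8 and rank 16 is 5.9.
Interpolate: 5.8 + 0.6·(5.9 − 5.8) = 5.8 + 0.6·0.1 = 5.86.

5.86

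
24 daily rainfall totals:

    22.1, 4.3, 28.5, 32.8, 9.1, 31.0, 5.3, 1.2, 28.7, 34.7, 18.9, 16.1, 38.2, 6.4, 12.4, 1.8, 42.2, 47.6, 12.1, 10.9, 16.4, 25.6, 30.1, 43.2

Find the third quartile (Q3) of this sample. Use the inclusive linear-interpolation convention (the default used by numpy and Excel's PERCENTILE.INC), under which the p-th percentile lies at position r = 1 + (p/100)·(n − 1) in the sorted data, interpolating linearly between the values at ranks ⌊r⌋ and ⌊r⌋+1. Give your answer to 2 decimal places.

31.45

Sorted: 1.2, 1.8, 4.3, 5.3, 6.4, 9.1, 10.9, 12.1, 12.4, 16.1, 16.4, 18.9, 22.1, 25.6, 28.5, 28.7, 30.1, 31.0, 32.8, 34.7, 38.2, 42.2, 43.2, 47.6.
n = 24.
r = 1 + (75/100)·(24 − 1) = 1 + 17.25 = 18.25.
Rank 18 is 31.0 and rank 19 is 32.8.
Interpolate: 31.0 + 0.25·(32.8 − 31.0) = 31.0 + 0.25·1.8 = 31.45.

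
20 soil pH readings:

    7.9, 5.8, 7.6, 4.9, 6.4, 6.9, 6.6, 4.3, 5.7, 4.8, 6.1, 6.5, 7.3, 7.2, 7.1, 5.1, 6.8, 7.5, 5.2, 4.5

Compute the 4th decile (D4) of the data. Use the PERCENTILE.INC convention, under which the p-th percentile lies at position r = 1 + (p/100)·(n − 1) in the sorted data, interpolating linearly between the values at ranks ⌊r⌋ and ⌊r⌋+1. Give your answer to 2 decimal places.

5.98

Sorted: 4.3, 4.5, 4.8, 4.9, 5.1, 5.2, 5.7, 5.8, 6.1, 6.4, 6.5, 6.6, 6.8, 6.9, 7.1, 7.2, 7.3, 7.5, 7.6, 7.9.
n = 20.
r = 1 + (40/100)·(20 − 1) = 1 + 7.6 = 8.6.
Rank 8 is 5.8 and rank 9 is 6.1.
Interpolate: 5.8 + 0.6·(6.1 − 5.8) = 5.8 + 0.6·0.3 = 5.98.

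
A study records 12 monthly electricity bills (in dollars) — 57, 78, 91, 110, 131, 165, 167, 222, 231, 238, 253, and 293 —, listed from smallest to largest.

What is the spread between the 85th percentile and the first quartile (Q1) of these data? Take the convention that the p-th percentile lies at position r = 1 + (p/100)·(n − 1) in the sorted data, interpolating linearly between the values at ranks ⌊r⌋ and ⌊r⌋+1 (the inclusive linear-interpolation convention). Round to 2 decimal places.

n = 12.
P25: r = 3.75; ranks 3–4 are 91, 110; interpolating gives 105.25.
P85: r = 10.35; ranks 10–11 are 238, 253; interpolating gives 243.25.
Difference: 243.25 − 105.25 = 138.

138.00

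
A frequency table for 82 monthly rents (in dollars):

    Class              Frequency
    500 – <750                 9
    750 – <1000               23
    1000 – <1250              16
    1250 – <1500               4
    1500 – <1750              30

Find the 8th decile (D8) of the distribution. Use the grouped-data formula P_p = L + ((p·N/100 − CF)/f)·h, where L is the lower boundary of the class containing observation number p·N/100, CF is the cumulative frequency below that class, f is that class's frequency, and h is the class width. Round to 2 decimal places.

N = 82; target position k = 80/100 · 82 = 65.6.
Cumulative frequencies: 9, 32, 48, 52, 82.
Observation 65.6 falls in the class 1500 – <1750.
L = 1500, CF = 52, f = 30, h = 250.
P80 = 1500 + ((65.6 − 52)/30)·250 = 1500 + 113.333 = 1613.33.

1613.33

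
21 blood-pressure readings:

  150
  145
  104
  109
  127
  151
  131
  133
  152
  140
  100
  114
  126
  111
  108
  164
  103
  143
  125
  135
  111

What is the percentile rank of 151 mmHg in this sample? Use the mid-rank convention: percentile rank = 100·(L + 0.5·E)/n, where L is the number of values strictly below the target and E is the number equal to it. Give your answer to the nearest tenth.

88.1

Sorted: 100, 103, 104, 108, 109, 111, 111, 114, 125, 126, 127, 131, 133, 135, 140, 143, 145, 150, 151, 152, 164.
Count below 151: L = 18; count equal: E = 1; n = 21.
Percentile rank = 100·(18 + 0.5·1)/21 = 100·18.5/21 = 88.1.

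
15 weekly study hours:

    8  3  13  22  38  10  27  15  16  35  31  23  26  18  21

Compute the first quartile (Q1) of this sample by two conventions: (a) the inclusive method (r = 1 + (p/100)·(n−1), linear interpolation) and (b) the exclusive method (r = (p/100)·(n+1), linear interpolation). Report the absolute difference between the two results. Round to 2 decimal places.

Sorted: 3, 8, 10, 13, 15, 16, 18, 21, 22, 23, 26, 27, 31, 35, 38.
n = 15.
(a) r = 4.5; between ranks 4 (13) and 5 (15): 14.
(b) r = 4 → value at rank 4 = 13.
|14 − 13| = 1.

1.00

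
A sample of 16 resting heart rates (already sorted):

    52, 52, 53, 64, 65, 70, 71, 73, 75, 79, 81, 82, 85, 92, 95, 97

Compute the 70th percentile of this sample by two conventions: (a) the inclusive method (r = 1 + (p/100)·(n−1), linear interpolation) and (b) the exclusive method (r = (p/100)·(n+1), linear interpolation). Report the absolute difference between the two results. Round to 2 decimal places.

0.40

n = 16.
(a) r = 11.5; between ranks 11 (81) and 12 (82): 81.5.
(b) r = 11.9; between ranks 11 (81) and 12 (82): 81.9.
|81.5 − 81.9| = 0.4.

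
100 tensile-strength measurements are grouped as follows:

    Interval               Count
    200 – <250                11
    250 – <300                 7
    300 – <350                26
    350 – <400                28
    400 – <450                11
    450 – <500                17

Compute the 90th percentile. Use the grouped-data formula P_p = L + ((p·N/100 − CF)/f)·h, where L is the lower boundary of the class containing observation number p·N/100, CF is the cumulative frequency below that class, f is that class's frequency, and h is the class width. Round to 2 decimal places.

470.59

N = 100; target position k = 90/100 · 100 = 90.
Cumulative frequencies: 11, 18, 44, 72, 83, 100.
Observation 90 falls in the class 450 – <500.
L = 450, CF = 83, f = 17, h = 50.
P90 = 450 + ((90 − 83)/17)·50 = 450 + 20.5882 = 470.588.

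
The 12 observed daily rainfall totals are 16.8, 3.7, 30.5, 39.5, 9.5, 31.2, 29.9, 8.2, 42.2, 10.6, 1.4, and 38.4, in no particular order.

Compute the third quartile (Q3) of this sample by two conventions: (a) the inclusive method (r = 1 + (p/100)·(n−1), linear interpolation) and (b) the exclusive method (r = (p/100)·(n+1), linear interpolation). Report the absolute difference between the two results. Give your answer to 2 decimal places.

3.60

Sorted: 1.4, 3.7, 8.2, 9.5, 10.6, 16.8, 29.9, 30.5, 31.2, 38.4, 39.5, 42.2.
n = 12.
(a) r = 9.25; between ranks 9 (31.2) and 10 (38.4): 33.
(b) r = 9.75; between ranks 9 (31.2) and 10 (38.4): 36.6.
|33 − 36.6| = 3.6.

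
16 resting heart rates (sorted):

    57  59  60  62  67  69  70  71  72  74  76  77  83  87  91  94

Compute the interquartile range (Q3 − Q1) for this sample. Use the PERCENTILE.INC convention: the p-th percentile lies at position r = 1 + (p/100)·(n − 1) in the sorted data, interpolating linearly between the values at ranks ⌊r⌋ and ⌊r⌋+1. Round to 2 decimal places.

n = 16.
P25: r = 4.75; ranks 4–5 are 62, 67; interpolating gives 65.75.
P75: r = 12.25; ranks 12–13 are 77, 83; interpolating gives 78.5.
Difference: 78.5 − 65.75 = 12.75.

12.75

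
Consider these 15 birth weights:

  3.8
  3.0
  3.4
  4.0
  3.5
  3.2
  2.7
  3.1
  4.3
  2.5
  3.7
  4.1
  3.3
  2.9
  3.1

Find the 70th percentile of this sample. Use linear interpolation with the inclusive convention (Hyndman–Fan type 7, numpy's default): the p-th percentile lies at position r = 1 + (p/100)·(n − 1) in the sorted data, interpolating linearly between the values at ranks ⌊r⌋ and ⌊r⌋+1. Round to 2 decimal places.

Sorted: 2.5, 2.7, 2.9, 3.0, 3.1, 3.1, 3.2, 3.3, 3.4, 3.5, 3.7, 3.8, 4.0, 4.1, 4.3.
n = 15.
r = 1 + (70/100)·(15 − 1) = 1 + 9.8 = 10.8.
Rank 10 is 3.5 and rank 11 is 3.7.
Interpolate: 3.5 + 0.8·(3.7 − 3.5) = 3.5 + 0.8·0.2 = 3.66.

3.66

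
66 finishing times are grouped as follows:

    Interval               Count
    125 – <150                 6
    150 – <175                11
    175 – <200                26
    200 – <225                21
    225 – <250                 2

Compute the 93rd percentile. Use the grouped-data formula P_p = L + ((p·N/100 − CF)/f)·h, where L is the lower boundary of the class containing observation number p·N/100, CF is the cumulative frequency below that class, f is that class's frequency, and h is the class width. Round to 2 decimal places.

221.88

N = 66; target position k = 93/100 · 66 = 61.38.
Cumulative frequencies: 6, 17, 43, 64, 66.
Observation 61.38 falls in the class 200 – <225.
L = 200, CF = 43, f = 21, h = 25.
P93 = 200 + ((61.38 − 43)/21)·25 = 200 + 21.881 = 221.881.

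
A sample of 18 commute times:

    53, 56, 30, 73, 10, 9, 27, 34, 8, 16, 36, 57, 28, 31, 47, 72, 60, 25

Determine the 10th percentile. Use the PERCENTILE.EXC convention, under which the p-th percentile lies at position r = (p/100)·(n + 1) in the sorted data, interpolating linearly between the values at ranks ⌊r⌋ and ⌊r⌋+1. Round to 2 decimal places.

8.90

Sorted: 8, 9, 10, 16, 25, 27, 28, 30, 31, 34, 36, 47, 53, 56, 57, 60, 72, 73.
n = 18.
r = (10/100)·(18 + 1) = 1.9.
Rank 1 is 8 and rank 2 is 9.
Interpolate: 8 + 0.9·(9 − 8) = 8 + 0.9·1 = 8.9.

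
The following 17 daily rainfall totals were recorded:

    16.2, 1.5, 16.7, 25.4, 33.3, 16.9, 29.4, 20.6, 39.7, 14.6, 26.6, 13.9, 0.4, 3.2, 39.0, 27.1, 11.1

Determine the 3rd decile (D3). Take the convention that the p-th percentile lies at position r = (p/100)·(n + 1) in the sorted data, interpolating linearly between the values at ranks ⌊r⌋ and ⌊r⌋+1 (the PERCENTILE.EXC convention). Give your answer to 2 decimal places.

Sorted: 0.4, 1.5, 3.2, 11.1, 13.9, 14.6, 16.2, 16.7, 16.9, 20.6, 25.4, 26.6, 27.1, 29.4, 33.3, 39.0, 39.7.
n = 17.
r = (30/100)·(17 + 1) = 5.4.
Rank 5 is 13.9 and rank 6 is 14.6.
Interpolate: 13.9 + 0.4·(14.6 − 13.9) = 13.9 + 0.4·0.7 = 14.18.

14.18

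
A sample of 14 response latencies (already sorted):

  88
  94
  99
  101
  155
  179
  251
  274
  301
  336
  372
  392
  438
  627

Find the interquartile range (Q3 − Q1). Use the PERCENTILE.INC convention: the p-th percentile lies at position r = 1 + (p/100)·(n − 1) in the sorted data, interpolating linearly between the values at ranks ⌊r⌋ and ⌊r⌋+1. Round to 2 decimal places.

248.50

n = 14.
P25: r = 4.25; ranks 4–5 are 101, 155; interpolating gives 114.5.
P75: r = 10.75; ranks 10–11 are 336, 372; interpolating gives 363.
Difference: 363 − 114.5 = 248.5.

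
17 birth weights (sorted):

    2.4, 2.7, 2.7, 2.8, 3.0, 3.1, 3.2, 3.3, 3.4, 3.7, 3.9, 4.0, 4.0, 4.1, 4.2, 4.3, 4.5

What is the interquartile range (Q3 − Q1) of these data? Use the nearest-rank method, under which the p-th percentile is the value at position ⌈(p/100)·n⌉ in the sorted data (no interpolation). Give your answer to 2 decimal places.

n = 17.
P25: rank ⌈25/100·17⌉ = 5 → 3.
P75: rank ⌈75/100·17⌉ = 13 → 4.
Difference: 4 − 3 = 1.

1.00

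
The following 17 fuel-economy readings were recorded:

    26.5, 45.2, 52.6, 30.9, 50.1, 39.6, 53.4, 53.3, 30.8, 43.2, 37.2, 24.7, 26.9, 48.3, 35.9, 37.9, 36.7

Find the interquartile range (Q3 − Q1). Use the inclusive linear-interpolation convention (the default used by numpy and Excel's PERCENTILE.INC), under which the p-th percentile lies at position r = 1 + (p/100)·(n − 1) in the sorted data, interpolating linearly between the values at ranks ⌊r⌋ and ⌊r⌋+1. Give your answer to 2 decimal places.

Sorted: 24.7, 26.5, 26.9, 30.8, 30.9, 35.9, 36.7, 37.2, 37.9, 39.6, 43.2, 45.2, 48.3, 50.1, 52.6, 53.3, 53.4.
n = 17.
P25: r = 5 (integer) → 30.9.
P75: r = 13 (integer) → 48.3.
Difference: 48.3 − 30.9 = 17.4.

17.40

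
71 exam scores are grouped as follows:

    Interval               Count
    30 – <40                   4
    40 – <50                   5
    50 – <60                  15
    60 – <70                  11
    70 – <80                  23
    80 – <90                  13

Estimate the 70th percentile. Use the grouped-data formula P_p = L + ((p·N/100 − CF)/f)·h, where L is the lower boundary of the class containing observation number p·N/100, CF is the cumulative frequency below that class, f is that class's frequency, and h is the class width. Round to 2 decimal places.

N = 71; target position k = 70/100 · 71 = 49.7.
Cumulative frequencies: 4, 9, 24, 35, 58, 71.
Observation 49.7 falls in the class 70 – <80.
L = 70, CF = 35, f = 23, h = 10.
P70 = 70 + ((49.7 − 35)/23)·10 = 70 + 6.3913 = 76.3913.

76.39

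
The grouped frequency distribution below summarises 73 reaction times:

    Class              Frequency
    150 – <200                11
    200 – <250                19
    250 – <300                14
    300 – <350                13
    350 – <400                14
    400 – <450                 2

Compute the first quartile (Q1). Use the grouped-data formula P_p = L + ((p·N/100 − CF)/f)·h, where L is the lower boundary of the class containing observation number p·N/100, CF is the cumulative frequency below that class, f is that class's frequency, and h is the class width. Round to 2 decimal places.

219.08

N = 73; target position k = 25/100 · 73 = 18.25.
Cumulative frequencies: 11, 30, 44, 57, 71, 73.
Observation 18.25 falls in the class 200 – <250.
L = 200, CF = 11, f = 19, h = 50.
P25 = 200 + ((18.25 − 11)/19)·50 = 200 + 19.0789 = 219.079.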